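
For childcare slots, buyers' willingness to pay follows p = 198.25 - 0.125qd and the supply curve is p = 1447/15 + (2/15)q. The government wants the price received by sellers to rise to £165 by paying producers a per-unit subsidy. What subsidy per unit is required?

At a seller price of 165, quantity supplied is -723.5 + 7.5·165 = 514.
Buyers absorb 514 only when they pay pb = 198.25 − 0.125·514 = 134.
s = ps − pb = 165 − 134 = 31.

Required subsidy s = £31 per unit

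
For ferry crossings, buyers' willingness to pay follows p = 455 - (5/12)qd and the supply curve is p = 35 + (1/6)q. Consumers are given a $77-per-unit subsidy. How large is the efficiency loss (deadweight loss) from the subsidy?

Pre-subsidy: 455 - (5/12)q = 35 + (1/6)q gives q* = 720 and p* = 155.
With the rebate, buyers effectively pay pb = ps − 77, where ps is the price sellers receive.
On the curves, pb = 455 - (5/12)q and ps = 35 + (1/6)q; the wedge ps − pb = 77 gives 35 + (1/6)q − (455 - (5/12)q) = 77, so q' = 852.
Then pb = 455 − (5/12)·852 = 100 and ps = 35 + (1/6)·852 = 177.
The subsidy expands output by 852 − 720 = 132 past the efficient level; on those units the gap between marginal cost and willingness to pay runs from 0 up to 77.
DWL = ½ × 77 × 132 = 5082.

Deadweight loss = $5082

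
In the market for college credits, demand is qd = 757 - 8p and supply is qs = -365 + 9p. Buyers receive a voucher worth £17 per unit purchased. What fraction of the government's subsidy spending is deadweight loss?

DWL / government spending = 36/301

Pre-subsidy: 757 - 8p = -365 + 9p gives p* = 66, q* = 229.
With the rebate, buyers effectively pay pb = ps − 17, where ps is the price sellers receive.
Demand in terms of ps becomes qd = 757 − 8(ps − 17) = 893 - 8ps. Setting this equal to supply: 893 - 8ps = -365 + 9ps, so ps = 74.
Buyers pay pb = 74 − 17 = 57; q' = -365 + 9·74 = 301.
ΔCS = ½(229 + 301)(66 − 57) = 2385; ΔPS = ½(229 + 301)(74 − 66) = 2120.
Government spending = 17 × 301 = 5117.
DWL = ½ × 17 × (301 − 229) = 612; fraction = 612 / 5117 = 36/301.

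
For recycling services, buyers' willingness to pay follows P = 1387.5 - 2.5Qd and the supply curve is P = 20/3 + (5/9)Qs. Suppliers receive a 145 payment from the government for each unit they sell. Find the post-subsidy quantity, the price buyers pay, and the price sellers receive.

Pre-subsidy: 1387.5 - 2.5Q = 20/3 + (5/9)Q gives Q* = 4971/11 and P* = 2835/11.
With the subsidy, sellers receive Ps = Pb + 145 for each unit, where Pb is the price buyers pay.
On the curves, Pb = 1387.5 - 2.5Q and Ps = 20/3 + (5/9)Q; the wedge Ps − Pb = 145 gives 20/3 + (5/9)Q − (1387.5 - 2.5Q) = 145, so Q' = 5493/11.
Then Pb = 1387.5 − 2.5·(5493/11) = 1530/11 and Ps = 20/3 + (5/9)·(5493/11) = 3125/11.

Q' = 5493/11; buyers pay 1530/11; sellers receive 3125/11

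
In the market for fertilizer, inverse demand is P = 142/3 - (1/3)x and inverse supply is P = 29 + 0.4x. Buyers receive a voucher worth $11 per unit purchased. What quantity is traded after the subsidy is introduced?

Pre-subsidy: 142/3 - (1/3)x = 29 + 0.4x gives x* = 25 and P* = 39.
With the rebate, buyers effectively pay Pb = Ps − 11, where Ps is the price sellers receive.
On the curves, Pb = 142/3 - (1/3)x and Ps = 29 + 0.4x; the wedge Ps − Pb = 11 gives 29 + 0.4x − (142/3 - (1/3)x) = 11, so x' = 40.
Then Pb = 142/3 − (1/3)·40 = 34 and Ps = 29 + 0.4·40 = 45.

x' = 40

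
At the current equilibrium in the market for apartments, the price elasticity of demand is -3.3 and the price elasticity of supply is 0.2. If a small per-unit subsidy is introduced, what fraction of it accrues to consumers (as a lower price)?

Consumer share = 2/35

For a small subsidy around the equilibrium, the benefit split depends on the relative slopes, which at a point are proportional to the elasticities.
Buyer share = εs/(εs + |εd|) = 0.2/(0.2 + 3.3) = 2/35; seller share = |εd|/(εs + |εd|) = 33/35.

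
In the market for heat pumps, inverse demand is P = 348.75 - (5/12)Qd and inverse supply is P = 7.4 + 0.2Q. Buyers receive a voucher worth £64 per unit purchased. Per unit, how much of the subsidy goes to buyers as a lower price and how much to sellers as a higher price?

Buyers gain 1600/37 per unit; sellers gain 768/37 per unit

Pre-subsidy: 348.75 - (5/12)Q = 7.4 + 0.2Q gives Q* = 20481/37 and P* = 4370/37.
With the rebate, buyers effectively pay Pb = Ps − 64, where Ps is the price sellers receive.
On the curves, Pb = 348.75 - (5/12)Q and Ps = 7.4 + 0.2Q; the wedge Ps − Pb = 64 gives 7.4 + 0.2Q − (348.75 - (5/12)Q) = 64, so Q' = 24321/37.
Then Pb = 348.75 − (5/12)·(24321/37) = 2770/37 and Ps = 7.4 + 0.2·(24321/37) = 5138/37.
Buyers' price falls by P* − Pb = 4370/37 − 2770/37 = 1600/37; sellers' price rises by Ps − P* = 5138/37 − 4370/37 = 768/37.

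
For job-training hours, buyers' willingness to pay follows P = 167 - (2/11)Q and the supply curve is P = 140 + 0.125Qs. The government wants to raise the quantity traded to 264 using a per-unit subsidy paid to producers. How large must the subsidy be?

Required subsidy s = 54 per unit

At Q = 264, from the demand curve buyers pay Pb = 167 − (2/11)·264 = 119; from the supply curve sellers need Ps = 140 + 0.125·264 = 173.
The subsidy must fill the gap: s = Ps − Pb = 173 − 119 = 54.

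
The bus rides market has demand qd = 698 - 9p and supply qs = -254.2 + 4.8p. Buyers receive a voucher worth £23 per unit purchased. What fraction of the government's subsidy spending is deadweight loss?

DWL / government spending = 36/149

Pre-subsidy: 698 - 9p = -254.2 + 4.8p gives p* = 69, q* = 77.
With the rebate, buyers effectively pay pb = ps − 23, where ps is the price sellers receive.
Demand in terms of ps becomes qd = 698 − 9(ps − 23) = 905 - 9ps. Setting this equal to supply: 905 - 9ps = -254.2 + 4.8ps, so ps = 84.
Buyers pay pb = 84 − 23 = 61; q' = -254.2 + 4.8·84 = 149.
ΔCS = ½(77 + 149)(69 − 61) = 904; ΔPS = ½(77 + 149)(84 − 69) = 1695.
Government spending = 23 × 149 = 3427.
DWL = ½ × 23 × (149 − 77) = 828; fraction = 828 / 3427 = 36/149.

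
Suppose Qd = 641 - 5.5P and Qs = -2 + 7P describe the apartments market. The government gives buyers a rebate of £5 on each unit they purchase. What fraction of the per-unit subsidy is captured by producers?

Pre-subsidy: 641 - 5.5P = -2 + 7P gives P* = 51.44, Q* = 358.08.
With the rebate, buyers effectively pay Pb = Ps − 5, where Ps is the price sellers receive.
Demand in terms of Ps becomes Qd = 641 − 5.5(Ps − 5) = 668.5 - 5.5Ps. Setting this equal to supply: 668.5 - 5.5Ps = -2 + 7Ps, so Ps = 53.64.
Buyers pay Pb = 53.64 − 5 = 48.64; Q' = -2 + 7·53.64 = 373.48.
Buyers' price falls by P* − Pb = 51.44 − 48.64 = 2.8; sellers' price rises by Ps − P* = 53.64 − 51.44 = 2.2.
So producers capture 2.2/5 = 0.44 of each unit of subsidy.

Producer share = 0.44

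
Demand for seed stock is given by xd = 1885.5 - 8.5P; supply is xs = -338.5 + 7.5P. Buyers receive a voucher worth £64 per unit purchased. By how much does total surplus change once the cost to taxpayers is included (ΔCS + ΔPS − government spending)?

Pre-subsidy: 1885.5 - 8.5P = -338.5 + 7.5P gives P* = 139, x* = 704.
With the rebate, buyers effectively pay Pb = Ps − 64, where Ps is the price sellers receive.
Demand in terms of Ps becomes xd = 1885.5 − 8.5(Ps − 64) = 2429.5 - 8.5Ps. Setting this equal to supply: 2429.5 - 8.5Ps = -338.5 + 7.5Ps, so Ps = 173.
Buyers pay Pb = 173 − 64 = 109; x' = -338.5 + 7.5·173 = 959.
ΔCS = ½(704 + 959)(139 − 109) = 24945; ΔPS = ½(704 + 959)(173 − 139) = 28271.
Government spending = 64 × 959 = 61376.
Net change = 24945 + 28271 − 61376 = -8160. The loss equals the DWL triangle ½·64·255.

Net change in total surplus = -£8160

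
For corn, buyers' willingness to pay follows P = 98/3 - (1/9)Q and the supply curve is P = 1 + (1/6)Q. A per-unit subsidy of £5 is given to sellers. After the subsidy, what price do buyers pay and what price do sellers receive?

Buyers pay £18; sellers receive £23

Pre-subsidy: 98/3 - (1/9)Q = 1 + (1/6)Q gives Q* = 114 and P* = 20.
With the subsidy, sellers receive Ps = Pb + 5 for each unit, where Pb is the price buyers pay.
On the curves, Pb = 98/3 - (1/9)Q and Ps = 1 + (1/6)Q; the wedge Ps − Pb = 5 gives 1 + (1/6)Q − (98/3 - (1/9)Q) = 5, so Q' = 132.
Then Pb = 98/3 − (1/9)·132 = 18 and Ps = 1 + (1/6)·132 = 23.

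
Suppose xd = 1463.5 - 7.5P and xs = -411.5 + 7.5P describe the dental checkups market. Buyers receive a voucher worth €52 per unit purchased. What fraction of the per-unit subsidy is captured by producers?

Pre-subsidy: 1463.5 - 7.5P = -411.5 + 7.5P gives P* = 125, x* = 526.
With the rebate, buyers effectively pay Pb = Ps − 52, where Ps is the price sellers receive.
Demand in terms of Ps becomes xd = 1463.5 − 7.5(Ps − 52) = 1853.5 - 7.5Ps. Setting this equal to supply: 1853.5 - 7.5Ps = -411.5 + 7.5Ps, so Ps = 151.
Buyers pay Pb = 151 − 52 = 99; x' = -411.5 + 7.5·151 = 721.
Buyers' price falls by P* − Pb = 125 − 99 = 26; sellers' price rises by Ps − P* = 151 − 125 = 26.
So producers capture 26/52 = 0.5 of each unit of subsidy.

Producer share = 0.5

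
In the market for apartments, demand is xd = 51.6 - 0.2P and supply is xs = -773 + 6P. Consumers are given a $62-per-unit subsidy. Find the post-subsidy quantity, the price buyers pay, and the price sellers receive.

Pre-subsidy: 51.6 - 0.2P = -773 + 6P gives P* = 133, x* = 25.
With the rebate, buyers effectively pay Pb = Ps − 62, where Ps is the price sellers receive.
Demand in terms of Ps becomes xd = 51.6 − 0.2(Ps − 62) = 64 - 0.2Ps. Setting this equal to supply: 64 - 0.2Ps = -773 + 6Ps, so Ps = 135.
Buyers pay Pb = 135 − 62 = 73; x' = -773 + 6·135 = 37.

x' = 37; buyers pay $73; sellers receive $135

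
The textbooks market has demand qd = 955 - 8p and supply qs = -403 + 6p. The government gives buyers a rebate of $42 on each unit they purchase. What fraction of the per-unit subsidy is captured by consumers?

Consumer share = 3/7

Pre-subsidy: 955 - 8p = -403 + 6p gives p* = 97, q* = 179.
With the rebate, buyers effectively pay pb = ps − 42, where ps is the price sellers receive.
Demand in terms of ps becomes qd = 955 − 8(ps − 42) = 1291 - 8ps. Setting this equal to supply: 1291 - 8ps = -403 + 6ps, so ps = 121.
Buyers pay pb = 121 − 42 = 79; q' = -403 + 6·121 = 323.
Buyers' price falls by p* − pb = 97 − 79 = 18; sellers' price rises by ps − p* = 121 − 97 = 24.
So consumers capture 18/42 = 3/7 of each unit of subsidy.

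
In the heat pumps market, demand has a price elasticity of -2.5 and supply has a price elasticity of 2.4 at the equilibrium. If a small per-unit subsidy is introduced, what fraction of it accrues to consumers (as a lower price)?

For a small subsidy around the equilibrium, the benefit split depends on the relative slopes, which at a point are proportional to the elasticities.
Buyer share = εs/(εs + |εd|) = 2.4/(2.4 + 2.5) = 24/49; seller share = |εd|/(εs + |εd|) = 25/49.

Consumer share = 24/49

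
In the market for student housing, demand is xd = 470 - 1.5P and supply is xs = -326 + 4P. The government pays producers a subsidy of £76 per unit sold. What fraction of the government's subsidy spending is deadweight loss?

Pre-subsidy: 470 - 1.5P = -326 + 4P gives P* = 1592/11, x* = 2782/11.
With the subsidy, sellers receive Ps = Pb + 76 for each unit, where Pb is the price buyers pay.
Supply in terms of Pb becomes xs = -326 + 4(Pb + 76) = -22 + 4Pb. Setting this equal to demand: 470 - 1.5Pb = -22 + 4Pb, so Pb = 984/11.
Sellers receive Ps = 984/11 + 76 = 1820/11; x' = 470 − 1.5·(984/11) = 3694/11.
ΔCS = ½(2782/11 + 3694/11)(1592/11 − 984/11) = 1968704/121; ΔPS = ½(2782/11 + 3694/11)(1820/11 − 1592/11) = 738264/121.
Government spending = 76 × 3694/11 = 280744/11.
DWL = ½ × 76 × (3694/11 − 2782/11) = 34656/11; fraction = (34656/11) / (280744/11) = 228/1847.

DWL / government spending = 228/1847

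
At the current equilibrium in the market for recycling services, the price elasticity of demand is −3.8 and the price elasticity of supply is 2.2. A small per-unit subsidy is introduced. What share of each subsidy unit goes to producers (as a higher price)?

For a small subsidy around the equilibrium, the benefit split depends on the relative slopes, which at a point are proportional to the elasticities.
Buyer share = εs/(εs + |εd|) = 2.2/(2.2 + 3.8) = 11/30; seller share = |εd|/(εs + |εd|) = 19/30.
So producers capture 19/30 of the subsidy.

Producer share = 19/30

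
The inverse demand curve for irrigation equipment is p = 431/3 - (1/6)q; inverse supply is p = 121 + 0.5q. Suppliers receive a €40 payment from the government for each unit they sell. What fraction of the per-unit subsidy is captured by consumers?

Consumer share = 0.25

Pre-subsidy: 431/3 - (1/6)q = 121 + 0.5q gives q* = 34 and p* = 138.
With the subsidy, sellers receive ps = pb + 40 for each unit, where pb is the price buyers pay.
On the curves, pb = 431/3 - (1/6)q and ps = 121 + 0.5q; the wedge ps − pb = 40 gives 121 + 0.5q − (431/3 - (1/6)q) = 40, so q' = 94.
Then pb = 431/3 − (1/6)·94 = 128 and ps = 121 + 0.5·94 = 168.
Buyers' price falls by p* − pb = 138 − 128 = 10; sellers' price rises by ps − p* = 168 − 138 = 30.
So consumers capture 10/40 = 0.25 of each unit of subsidy.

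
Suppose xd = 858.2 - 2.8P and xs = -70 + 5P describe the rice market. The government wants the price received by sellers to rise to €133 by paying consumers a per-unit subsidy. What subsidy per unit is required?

Required subsidy s = €39 per unit

At a seller price of 133, quantity supplied is -70 + 5·133 = 595.
Buyers absorb 595 only when they pay Pb with 858.2 − 2.8·Pb = 595, i.e. Pb = 94.
s = Ps − Pb = 133 − 94 = 39.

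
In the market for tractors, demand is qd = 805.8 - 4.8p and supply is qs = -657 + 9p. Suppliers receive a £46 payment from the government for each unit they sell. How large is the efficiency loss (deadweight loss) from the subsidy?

Deadweight loss = £3312

Pre-subsidy: 805.8 - 4.8p = -657 + 9p gives p* = 106, q* = 297.
With the subsidy, sellers receive ps = pb + 46 for each unit, where pb is the price buyers pay.
Supply in terms of pb becomes qs = -657 + 9(pb + 46) = -243 + 9pb. Setting this equal to demand: 805.8 - 4.8pb = -243 + 9pb, so pb = 76.
Sellers receive ps = 76 + 46 = 122; q' = 805.8 − 4.8·76 = 441.
The subsidy expands output by 441 − 297 = 144 past the efficient level; on those units the gap between marginal cost and willingness to pay runs from 0 up to 46.
DWL = ½ × 46 × 144 = 3312.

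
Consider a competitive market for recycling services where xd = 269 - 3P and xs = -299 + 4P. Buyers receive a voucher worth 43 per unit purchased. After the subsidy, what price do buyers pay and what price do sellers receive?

Pre-subsidy: 269 - 3P = -299 + 4P gives P* = 568/7, x* = 179/7.
With the rebate, buyers effectively pay Pb = Ps − 43, where Ps is the price sellers receive.
Demand in terms of Ps becomes xd = 269 − 3(Ps − 43) = 398 - 3Ps. Setting this equal to supply: 398 - 3Ps = -299 + 4Ps, so Ps = 697/7.
Buyers pay Pb = 697/7 − 43 = 396/7; x' = -299 + 4·(697/7) = 695/7.

Buyers pay 396/7; sellers receive 697/7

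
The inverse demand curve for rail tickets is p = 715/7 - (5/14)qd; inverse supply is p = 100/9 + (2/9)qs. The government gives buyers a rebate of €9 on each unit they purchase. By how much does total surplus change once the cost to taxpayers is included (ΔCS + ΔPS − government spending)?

Net change in total surplus = -5103/73

Pre-subsidy: 715/7 - (5/14)q = 100/9 + (2/9)q gives q* = 11470/73 and p* = 3360/73.
With the rebate, buyers effectively pay pb = ps − 9, where ps is the price sellers receive.
On the curves, pb = 715/7 - (5/14)q and ps = 100/9 + (2/9)q; the wedge ps − pb = 9 gives 100/9 + (2/9)q − (715/7 - (5/14)q) = 9, so q' = 12604/73.
Then pb = 715/7 − (5/14)·(12604/73) = 2955/73 and ps = 100/9 + (2/9)·(12604/73) = 3612/73.
ΔCS = ½(11470/73 + 12604/73)(3360/73 − 2955/73) = 4874985/5329; ΔPS = ½(11470/73 + 12604/73)(3612/73 − 3360/73) = 3033324/5329.
Government spending = 9 × 12604/73 = 113436/73.
Net change = 4874985/5329 + 3033324/5329 − 113436/73 = -5103/73. The loss equals the DWL triangle ½·9·1134/73.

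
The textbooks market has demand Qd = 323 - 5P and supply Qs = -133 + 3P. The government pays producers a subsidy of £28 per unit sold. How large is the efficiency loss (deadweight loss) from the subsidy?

Pre-subsidy: 323 - 5P = -133 + 3P gives P* = 57, Q* = 38.
With the subsidy, sellers receive Ps = Pb + 28 for each unit, where Pb is the price buyers pay.
Supply in terms of Pb becomes Qs = -133 + 3(Pb + 28) = -49 + 3Pb. Setting this equal to demand: 323 - 5Pb = -49 + 3Pb, so Pb = 46.5.
Sellers receive Ps = 46.5 + 28 = 74.5; Q' = 323 − 5·46.5 = 90.5.
The subsidy expands output by 90.5 − 38 = 52.5 past the efficient level; on those units the gap between marginal cost and willingness to pay runs from 0 up to 28.
DWL = ½ × 28 × 52.5 = 735.

Deadweight loss = £735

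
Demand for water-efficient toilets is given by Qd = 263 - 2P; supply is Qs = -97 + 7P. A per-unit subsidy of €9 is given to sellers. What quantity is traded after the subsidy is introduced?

Q' = 197

Pre-subsidy: 263 - 2P = -97 + 7P gives P* = 40, Q* = 183.
With the subsidy, sellers receive Ps = Pb + 9 for each unit, where Pb is the price buyers pay.
Supply in terms of Pb becomes Qs = -97 + 7(Pb + 9) = -34 + 7Pb. Setting this equal to demand: 263 - 2Pb = -34 + 7Pb, so Pb = 33.
Sellers receive Ps = 33 + 9 = 42; Q' = 263 − 2·33 = 197.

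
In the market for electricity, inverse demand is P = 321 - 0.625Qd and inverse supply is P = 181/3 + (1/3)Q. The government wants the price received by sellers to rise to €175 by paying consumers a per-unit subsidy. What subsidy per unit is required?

Required subsidy s = €69 per unit

At a seller price of 175, quantity supplied is -181 + 3·175 = 344.
Buyers absorb 344 only when they pay Pb = 321 − 0.625·344 = 106.
s = Ps − Pb = 175 − 106 = 69.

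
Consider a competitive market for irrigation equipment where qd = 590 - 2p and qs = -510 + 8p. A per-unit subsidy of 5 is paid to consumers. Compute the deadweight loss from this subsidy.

Deadweight loss = 20

Pre-subsidy: 590 - 2p = -510 + 8p gives p* = 110, q* = 370.
With the rebate, buyers effectively pay pb = ps − 5, where ps is the price sellers receive.
Demand in terms of ps becomes qd = 590 − 2(ps − 5) = 600 - 2ps. Setting this equal to supply: 600 - 2ps = -510 + 8ps, so ps = 111.
Buyers pay pb = 111 − 5 = 106; q' = -510 + 8·111 = 378.
The subsidy expands output by 378 − 370 = 8 past the efficient level; on those units the gap between marginal cost and willingness to pay runs from 0 up to 5.
DWL = ½ × 5 × 8 = 20.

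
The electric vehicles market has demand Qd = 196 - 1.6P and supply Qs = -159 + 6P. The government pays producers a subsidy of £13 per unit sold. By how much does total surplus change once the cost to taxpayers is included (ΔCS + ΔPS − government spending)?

Net change in total surplus = -2028/19

Pre-subsidy: 196 - 1.6P = -159 + 6P gives P* = 1775/38, Q* = 2304/19.
With the subsidy, sellers receive Ps = Pb + 13 for each unit, where Pb is the price buyers pay.
Supply in terms of Pb becomes Qs = -159 + 6(Pb + 13) = -81 + 6Pb. Setting this equal to demand: 196 - 1.6Pb = -81 + 6Pb, so Pb = 1385/38.
Sellers receive Ps = 1385/38 + 13 = 1879/38; Q' = 196 − 1.6·(1385/38) = 2616/19.
ΔCS = ½(2304/19 + 2616/19)(1775/38 − 1385/38) = 479700/361; ΔPS = ½(2304/19 + 2616/19)(1879/38 − 1775/38) = 127920/361.
Government spending = 13 × 2616/19 = 34008/19.
Net change = 479700/361 + 127920/361 − 34008/19 = -2028/19. The loss equals the DWL triangle ½·13·312/19.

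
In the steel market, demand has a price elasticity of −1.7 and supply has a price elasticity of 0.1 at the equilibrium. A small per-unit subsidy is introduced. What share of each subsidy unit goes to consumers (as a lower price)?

For a small subsidy around the equilibrium, the benefit split depends on the relative slopes, which at a point are proportional to the elasticities.
Buyer share = εs/(εs + |εd|) = 0.1/(0.1 + 1.7) = 1/18; seller share = |εd|/(εs + |εd|) = 17/18.

Consumer share = 1/18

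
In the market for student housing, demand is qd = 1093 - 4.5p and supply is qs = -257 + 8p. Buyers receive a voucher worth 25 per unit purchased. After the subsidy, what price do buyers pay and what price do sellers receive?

Pre-subsidy: 1093 - 4.5p = -257 + 8p gives p* = 108, q* = 607.
With the rebate, buyers effectively pay pb = ps − 25, where ps is the price sellers receive.
Demand in terms of ps becomes qd = 1093 − 4.5(ps − 25) = 1205.5 - 4.5ps. Setting this equal to supply: 1205.5 - 4.5ps = -257 + 8ps, so ps = 117.
Buyers pay pb = 117 − 25 = 92; q' = -257 + 8·117 = 679.

Buyers pay 92; sellers receive 117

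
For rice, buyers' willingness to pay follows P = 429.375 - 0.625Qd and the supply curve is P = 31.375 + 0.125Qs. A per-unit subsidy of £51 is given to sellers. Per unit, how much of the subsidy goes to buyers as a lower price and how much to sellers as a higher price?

Pre-subsidy: 429.375 - 0.625Q = 31.375 + 0.125Q gives Q* = 1592/3 and P* = 2345/24.
With the subsidy, sellers receive Ps = Pb + 51 for each unit, where Pb is the price buyers pay.
On the curves, Pb = 429.375 - 0.625Q and Ps = 31.375 + 0.125Q; the wedge Ps − Pb = 51 gives 31.375 + 0.125Q − (429.375 - 0.625Q) = 51, so Q' = 1796/3.
Then Pb = 429.375 − 0.625·(1796/3) = 1325/24 and Ps = 31.375 + 0.125·(1796/3) = 2549/24.
Buyers' price falls by P* − Pb = 2345/24 − 1325/24 = 42.5; sellers' price rises by Ps − P* = 2549/24 − 2345/24 = 8.5.

Buyers gain £42.5 per unit; sellers gain £8.5 per unit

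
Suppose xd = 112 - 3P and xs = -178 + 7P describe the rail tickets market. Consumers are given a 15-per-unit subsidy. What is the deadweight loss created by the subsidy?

Pre-subsidy: 112 - 3P = -178 + 7P gives P* = 29, x* = 25.
With the rebate, buyers effectively pay Pb = Ps − 15, where Ps is the price sellers receive.
Demand in terms of Ps becomes xd = 112 − 3(Ps − 15) = 157 - 3Ps. Setting this equal to supply: 157 - 3Ps = -178 + 7Ps, so Ps = 33.5.
Buyers pay Pb = 33.5 − 15 = 18.5; x' = -178 + 7·33.5 = 56.5.
The subsidy expands output by 56.5 − 25 = 31.5 past the efficient level; on those units the gap between marginal cost and willingness to pay runs from 0 up to 15.
DWL = ½ × 15 × 31.5 = 236.25.

Deadweight loss = 236.25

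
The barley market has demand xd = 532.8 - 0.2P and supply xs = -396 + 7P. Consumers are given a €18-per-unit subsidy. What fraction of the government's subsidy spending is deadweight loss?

DWL / government spending = 7/2042

Pre-subsidy: 532.8 - 0.2P = -396 + 7P gives P* = 129, x* = 507.
With the rebate, buyers effectively pay Pb = Ps − 18, where Ps is the price sellers receive.
Demand in terms of Ps becomes xd = 532.8 − 0.2(Ps − 18) = 536.4 - 0.2Ps. Setting this equal to supply: 536.4 - 0.2Ps = -396 + 7Ps, so Ps = 129.5.
Buyers pay Pb = 129.5 − 18 = 111.5; x' = -396 + 7·129.5 = 510.5.
ΔCS = ½(507 + 510.5)(129 − 111.5) = 8903.125; ΔPS = ½(507 + 510.5)(129.5 − 129) = 254.375.
Government spending = 18 × 510.5 = 9189.
DWL = ½ × 18 × (510.5 − 507) = 31.5; fraction = 31.5 / 9189 = 7/2042.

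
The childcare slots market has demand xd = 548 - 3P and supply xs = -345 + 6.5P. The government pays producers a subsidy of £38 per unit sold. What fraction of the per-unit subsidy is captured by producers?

Producer share = 6/19

Pre-subsidy: 548 - 3P = -345 + 6.5P gives P* = 94, x* = 266.
With the subsidy, sellers receive Ps = Pb + 38 for each unit, where Pb is the price buyers pay.
Supply in terms of Pb becomes xs = -345 + 6.5(Pb + 38) = -98 + 6.5Pb. Setting this equal to demand: 548 - 3Pb = -98 + 6.5Pb, so Pb = 68.
Sellers receive Ps = 68 + 38 = 106; x' = 548 − 3·68 = 344.
Buyers' price falls by P* − Pb = 94 − 68 = 26; sellers' price rises by Ps − P* = 106 − 94 = 12.
So producers capture 12/38 = 6/19 of each unit of subsidy.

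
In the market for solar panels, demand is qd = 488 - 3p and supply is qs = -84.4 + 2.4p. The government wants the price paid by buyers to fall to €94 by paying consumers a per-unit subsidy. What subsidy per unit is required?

At a buyer price of 94, quantity demanded is 488 − 3·94 = 206.
Sellers supply 206 only when they receive ps with -84.4 + 2.4·ps = 206, i.e. ps = 121.
s = ps − pb = 121 − 94 = 27.

Required subsidy s = €27 per unit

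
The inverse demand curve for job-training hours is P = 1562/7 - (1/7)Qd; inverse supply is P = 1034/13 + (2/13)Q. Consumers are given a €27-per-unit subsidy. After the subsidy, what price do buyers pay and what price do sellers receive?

Pre-subsidy: 1562/7 - (1/7)Q = 1034/13 + (2/13)Q gives Q* = 484 and P* = 154.
With the rebate, buyers effectively pay Pb = Ps − 27, where Ps is the price sellers receive.
On the curves, Pb = 1562/7 - (1/7)Q and Ps = 1034/13 + (2/13)Q; the wedge Ps − Pb = 27 gives 1034/13 + (2/13)Q − (1562/7 - (1/7)Q) = 27, so Q' = 575.
Then Pb = 1562/7 − (1/7)·575 = 141 and Ps = 1034/13 + (2/13)·575 = 168.

Buyers pay €141; sellers receive €168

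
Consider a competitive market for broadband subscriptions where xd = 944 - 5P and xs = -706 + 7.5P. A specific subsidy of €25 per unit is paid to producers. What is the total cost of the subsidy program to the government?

Pre-subsidy: 944 - 5P = -706 + 7.5P gives P* = 132, x* = 284.
With the subsidy, sellers receive Ps = Pb + 25 for each unit, where Pb is the price buyers pay.
Supply in terms of Pb becomes xs = -706 + 7.5(Pb + 25) = -518.5 + 7.5Pb. Setting this equal to demand: 944 - 5Pb = -518.5 + 7.5Pb, so Pb = 117.
Sellers receive Ps = 117 + 25 = 142; x' = 944 − 5·117 = 359.
Government outlay = subsidy × quantity = 25 × 359 = 8975.

Government cost = €8975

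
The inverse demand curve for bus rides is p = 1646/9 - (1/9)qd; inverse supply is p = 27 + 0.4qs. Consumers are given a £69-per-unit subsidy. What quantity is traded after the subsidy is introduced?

q' = 440

Pre-subsidy: 1646/9 - (1/9)q = 27 + 0.4q gives q* = 305 and p* = 149.
With the rebate, buyers effectively pay pb = ps − 69, where ps is the price sellers receive.
On the curves, pb = 1646/9 - (1/9)q and ps = 27 + 0.4q; the wedge ps − pb = 69 gives 27 + 0.4q − (1646/9 - (1/9)q) = 69, so q' = 440.
Then pb = 1646/9 − (1/9)·440 = 134 and ps = 27 + 0.4·440 = 203.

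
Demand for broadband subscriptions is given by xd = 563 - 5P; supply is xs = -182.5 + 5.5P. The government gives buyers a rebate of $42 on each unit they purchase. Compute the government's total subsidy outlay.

Pre-subsidy: 563 - 5P = -182.5 + 5.5P gives P* = 71, x* = 208.
With the rebate, buyers effectively pay Pb = Ps − 42, where Ps is the price sellers receive.
Demand in terms of Ps becomes xd = 563 − 5(Ps − 42) = 773 - 5Ps. Setting this equal to supply: 773 - 5Ps = -182.5 + 5.5Ps, so Ps = 91.
Buyers pay Pb = 91 − 42 = 49; x' = -182.5 + 5.5·91 = 318.
Government outlay = subsidy × quantity = 42 × 318 = 13356.

Government cost = $13356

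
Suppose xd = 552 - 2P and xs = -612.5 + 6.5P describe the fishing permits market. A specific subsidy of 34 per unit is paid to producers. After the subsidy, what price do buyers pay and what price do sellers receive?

Buyers pay 111; sellers receive 145

Pre-subsidy: 552 - 2P = -612.5 + 6.5P gives P* = 137, x* = 278.
With the subsidy, sellers receive Ps = Pb + 34 for each unit, where Pb is the price buyers pay.
Supply in terms of Pb becomes xs = -612.5 + 6.5(Pb + 34) = -391.5 + 6.5Pb. Setting this equal to demand: 552 - 2Pb = -391.5 + 6.5Pb, so Pb = 111.
Sellers receive Ps = 111 + 34 = 145; x' = 552 − 2·111 = 330.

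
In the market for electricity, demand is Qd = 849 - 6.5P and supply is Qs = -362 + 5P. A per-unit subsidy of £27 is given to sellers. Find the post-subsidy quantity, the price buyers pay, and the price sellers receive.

Pre-subsidy: 849 - 6.5P = -362 + 5P gives P* = 2422/23, Q* = 3784/23.
With the subsidy, sellers receive Ps = Pb + 27 for each unit, where Pb is the price buyers pay.
Supply in terms of Pb becomes Qs = -362 + 5(Pb + 27) = -227 + 5Pb. Setting this equal to demand: 849 - 6.5Pb = -227 + 5Pb, so Pb = 2152/23.
Sellers receive Ps = 2152/23 + 27 = 2773/23; Q' = 849 − 6.5·(2152/23) = 5539/23.

Q' = 5539/23; buyers pay 2152/23; sellers receive 2773/23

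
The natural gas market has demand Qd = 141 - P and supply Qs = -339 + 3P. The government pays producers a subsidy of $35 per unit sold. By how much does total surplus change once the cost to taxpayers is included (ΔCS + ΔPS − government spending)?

Net change in total surplus = -$459.375

Pre-subsidy: 141 - P = -339 + 3P gives P* = 120, Q* = 21.
With the subsidy, sellers receive Ps = Pb + 35 for each unit, where Pb is the price buyers pay.
Supply in terms of Pb becomes Qs = -339 + 3(Pb + 35) = -234 + 3Pb. Setting this equal to demand: 141 - Pb = -234 + 3Pb, so Pb = 93.75.
Sellers receive Ps = 93.75 + 35 = 128.75; Q' = 141 − 1·93.75 = 47.25.
ΔCS = ½(21 + 47.25)(120 − 93.75) = 895.78125; ΔPS = ½(21 + 47.25)(128.75 − 120) = 298.59375.
Government spending = 35 × 47.25 = 1653.75.
Net change = 895.78125 + 298.59375 − 1653.75 = -459.375. The loss equals the DWL triangle ½·35·26.25.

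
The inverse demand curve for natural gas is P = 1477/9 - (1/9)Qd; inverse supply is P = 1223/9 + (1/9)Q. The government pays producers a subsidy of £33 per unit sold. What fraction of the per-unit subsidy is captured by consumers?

Pre-subsidy: 1477/9 - (1/9)Q = 1223/9 + (1/9)Q gives Q* = 127 and P* = 150.
With the subsidy, sellers receive Ps = Pb + 33 for each unit, where Pb is the price buyers pay.
On the curves, Pb = 1477/9 - (1/9)Q and Ps = 1223/9 + (1/9)Q; the wedge Ps − Pb = 33 gives 1223/9 + (1/9)Q − (1477/9 - (1/9)Q) = 33, so Q' = 275.5.
Then Pb = 1477/9 − (1/9)·275.5 = 133.5 and Ps = 1223/9 + (1/9)·275.5 = 166.5.
Buyers' price falls by P* − Pb = 150 − 133.5 = 16.5; sellers' price rises by Ps − P* = 166.5 − 150 = 16.5.
So consumers capture 16.5/33 = 0.5 of each unit of subsidy.

Consumer share = 0.5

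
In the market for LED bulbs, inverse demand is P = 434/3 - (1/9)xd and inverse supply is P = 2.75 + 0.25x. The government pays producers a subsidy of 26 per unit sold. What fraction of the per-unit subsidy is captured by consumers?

Pre-subsidy: 434/3 - (1/9)x = 2.75 + 0.25x gives x* = 393 and P* = 101.
With the subsidy, sellers receive Ps = Pb + 26 for each unit, where Pb is the price buyers pay.
On the curves, Pb = 434/3 - (1/9)x and Ps = 2.75 + 0.25x; the wedge Ps − Pb = 26 gives 2.75 + 0.25x − (434/3 - (1/9)x) = 26, so x' = 465.
Then Pb = 434/3 − (1/9)·465 = 93 and Ps = 2.75 + 0.25·465 = 119.
Buyers' price falls by P* − Pb = 101 − 93 = 8; sellers' price rises by Ps − P* = 119 − 101 = 18.
So consumers capture 8/26 = 4/13 of each unit of subsidy.

Consumer share = 4/13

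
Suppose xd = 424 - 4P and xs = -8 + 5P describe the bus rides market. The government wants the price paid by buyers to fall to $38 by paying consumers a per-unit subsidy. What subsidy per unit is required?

Required subsidy s = $18 per unit

At a buyer price of 38, quantity demanded is 424 − 4·38 = 272.
Sellers supply 272 only when they receive Ps with -8 + 5·Ps = 272, i.e. Ps = 56.
s = Ps − Pb = 56 − 38 = 18.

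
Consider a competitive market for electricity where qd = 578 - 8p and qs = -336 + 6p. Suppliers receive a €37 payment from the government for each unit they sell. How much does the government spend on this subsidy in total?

Pre-subsidy: 578 - 8p = -336 + 6p gives p* = 457/7, q* = 390/7.
With the subsidy, sellers receive ps = pb + 37 for each unit, where pb is the price buyers pay.
Supply in terms of pb becomes qs = -336 + 6(pb + 37) = -114 + 6pb. Setting this equal to demand: 578 - 8pb = -114 + 6pb, so pb = 346/7.
Sellers receive ps = 346/7 + 37 = 605/7; q' = 578 − 8·(346/7) = 1278/7.
Government outlay = subsidy × quantity = 37 × 1278/7 = 47286/7.

Government cost = 47286/7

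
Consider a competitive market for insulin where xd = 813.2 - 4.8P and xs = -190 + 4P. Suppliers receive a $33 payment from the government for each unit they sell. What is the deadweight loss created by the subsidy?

Pre-subsidy: 813.2 - 4.8P = -190 + 4P gives P* = 114, x* = 266.
With the subsidy, sellers receive Ps = Pb + 33 for each unit, where Pb is the price buyers pay.
Supply in terms of Pb becomes xs = -190 + 4(Pb + 33) = -58 + 4Pb. Setting this equal to demand: 813.2 - 4.8Pb = -58 + 4Pb, so Pb = 99.
Sellers receive Ps = 99 + 33 = 132; x' = 813.2 − 4.8·99 = 338.
The subsidy expands output by 338 − 266 = 72 past the efficient level; on those units the gap between marginal cost and willingness to pay runs from 0 up to 33.
DWL = ½ × 33 × 72 = 1188.

Deadweight loss = $1188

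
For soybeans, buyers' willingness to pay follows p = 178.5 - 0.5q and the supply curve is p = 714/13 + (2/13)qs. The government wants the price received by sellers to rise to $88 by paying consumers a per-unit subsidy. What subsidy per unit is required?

Required subsidy s = $17 per unit

At a seller price of 88, quantity supplied is -357 + 6.5·88 = 215.
Buyers absorb 215 only when they pay pb = 178.5 − 0.5·215 = 71.
s = ps − pb = 88 − 71 = 17.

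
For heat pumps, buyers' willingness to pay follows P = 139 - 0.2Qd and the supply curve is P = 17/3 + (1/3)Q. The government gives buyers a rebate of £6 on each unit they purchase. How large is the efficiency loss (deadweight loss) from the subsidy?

Deadweight loss = £33.75

Pre-subsidy: 139 - 0.2Q = 17/3 + (1/3)Q gives Q* = 250 and P* = 89.
With the rebate, buyers effectively pay Pb = Ps − 6, where Ps is the price sellers receive.
On the curves, Pb = 139 - 0.2Q and Ps = 17/3 + (1/3)Q; the wedge Ps − Pb = 6 gives 17/3 + (1/3)Q − (139 - 0.2Q) = 6, so Q' = 261.25.
Then Pb = 139 − 0.2·261.25 = 86.75 and Ps = 17/3 + (1/3)·261.25 = 92.75.
The subsidy expands output by 261.25 − 250 = 11.25 past the efficient level; on those units the gap between marginal cost and willingness to pay runs from 0 up to 6.
DWL = ½ × 6 × 11.25 = 33.75.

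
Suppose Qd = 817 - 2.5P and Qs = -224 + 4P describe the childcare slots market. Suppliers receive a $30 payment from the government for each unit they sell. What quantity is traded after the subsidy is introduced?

Pre-subsidy: 817 - 2.5P = -224 + 4P gives P* = 2082/13, Q* = 5416/13.
With the subsidy, sellers receive Ps = Pb + 30 for each unit, where Pb is the price buyers pay.
Supply in terms of Pb becomes Qs = -224 + 4(Pb + 30) = -104 + 4Pb. Setting this equal to demand: 817 - 2.5Pb = -104 + 4Pb, so Pb = 1842/13.
Sellers receive Ps = 1842/13 + 30 = 2232/13; Q' = 817 − 2.5·(1842/13) = 6016/13.

Q' = 6016/13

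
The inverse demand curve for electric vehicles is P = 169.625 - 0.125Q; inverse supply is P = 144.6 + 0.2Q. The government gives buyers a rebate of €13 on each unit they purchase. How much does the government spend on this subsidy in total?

Pre-subsidy: 169.625 - 0.125Q = 144.6 + 0.2Q gives Q* = 77 and P* = 160.
With the rebate, buyers effectively pay Pb = Ps − 13, where Ps is the price sellers receive.
On the curves, Pb = 169.625 - 0.125Q and Ps = 144.6 + 0.2Q; the wedge Ps − Pb = 13 gives 144.6 + 0.2Q − (169.625 - 0.125Q) = 13, so Q' = 117.
Then Pb = 169.625 − 0.125·117 = 155 and Ps = 144.6 + 0.2·117 = 168.
Government outlay = subsidy × quantity = 13 × 117 = 1521.

Government cost = €1521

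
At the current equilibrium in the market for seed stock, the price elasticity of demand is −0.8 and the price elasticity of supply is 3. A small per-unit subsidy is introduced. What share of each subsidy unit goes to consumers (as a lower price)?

Consumer share = 15/19

For a small subsidy around the equilibrium, the benefit split depends on the relative slopes, which at a point are proportional to the elasticities.
Buyer share = εs/(εs + |εd|) = 3/(3 + 0.8) = 15/19; seller share = |εd|/(εs + |εd|) = 4/19.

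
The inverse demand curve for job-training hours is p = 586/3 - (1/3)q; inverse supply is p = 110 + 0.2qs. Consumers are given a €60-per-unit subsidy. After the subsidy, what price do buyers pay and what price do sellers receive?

Buyers pay €104.5; sellers receive €164.5

Pre-subsidy: 586/3 - (1/3)q = 110 + 0.2q gives q* = 160 and p* = 142.
With the rebate, buyers effectively pay pb = ps − 60, where ps is the price sellers receive.
On the curves, pb = 586/3 - (1/3)q and ps = 110 + 0.2q; the wedge ps − pb = 60 gives 110 + 0.2q − (586/3 - (1/3)q) = 60, so q' = 272.5.
Then pb = 586/3 − (1/3)·272.5 = 104.5 and ps = 110 + 0.2·272.5 = 164.5.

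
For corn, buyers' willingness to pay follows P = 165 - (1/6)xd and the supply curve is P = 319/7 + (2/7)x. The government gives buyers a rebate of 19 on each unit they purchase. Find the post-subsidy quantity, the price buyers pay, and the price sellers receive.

x' = 306; buyers pay 114; sellers receive 133

Pre-subsidy: 165 - (1/6)x = 319/7 + (2/7)x gives x* = 264 and P* = 121.
With the rebate, buyers effectively pay Pb = Ps − 19, where Ps is the price sellers receive.
On the curves, Pb = 165 - (1/6)x and Ps = 319/7 + (2/7)x; the wedge Ps − Pb = 19 gives 319/7 + (2/7)x − (165 - (1/6)x) = 19, so x' = 306.
Then Pb = 165 − (1/6)·306 = 114 and Ps = 319/7 + (2/7)·306 = 133.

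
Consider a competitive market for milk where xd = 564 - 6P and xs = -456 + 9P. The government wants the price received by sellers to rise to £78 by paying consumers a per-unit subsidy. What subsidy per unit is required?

At a seller price of 78, quantity supplied is -456 + 9·78 = 246.
Buyers absorb 246 only when they pay Pb with 564 − 6·Pb = 246, i.e. Pb = 53.
s = Ps − Pb = 78 − 53 = 25.

Required subsidy s = £25 per unit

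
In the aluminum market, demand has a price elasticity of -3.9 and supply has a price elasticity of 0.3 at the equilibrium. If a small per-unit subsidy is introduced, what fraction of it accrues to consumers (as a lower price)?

For a small subsidy around the equilibrium, the benefit split depends on the relative slopes, which at a point are proportional to the elasticities.
Buyer share = εs/(εs + |εd|) = 0.3/(0.3 + 3.9) = 1/14; seller share = |εd|/(εs + |εd|) = 13/14.

Consumer share = 1/14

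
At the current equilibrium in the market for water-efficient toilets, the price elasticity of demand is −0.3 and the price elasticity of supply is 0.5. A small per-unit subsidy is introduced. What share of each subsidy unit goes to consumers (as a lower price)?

Consumer share = 0.625

For a small subsidy around the equilibrium, the benefit split depends on the relative slopes, which at a point are proportional to the elasticities.
Buyer share = εs/(εs + |εd|) = 0.5/(0.5 + 0.3) = 0.625; seller share = |εd|/(εs + |εd|) = 0.375.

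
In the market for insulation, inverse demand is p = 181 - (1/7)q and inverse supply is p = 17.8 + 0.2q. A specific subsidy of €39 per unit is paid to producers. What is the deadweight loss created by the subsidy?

Deadweight loss = €2218.125

Pre-subsidy: 181 - (1/7)q = 17.8 + 0.2q gives q* = 476 and p* = 113.
With the subsidy, sellers receive ps = pb + 39 for each unit, where pb is the price buyers pay.
On the curves, pb = 181 - (1/7)q and ps = 17.8 + 0.2q; the wedge ps − pb = 39 gives 17.8 + 0.2q − (181 - (1/7)q) = 39, so q' = 589.75.
Then pb = 181 − (1/7)·589.75 = 96.75 and ps = 17.8 + 0.2·589.75 = 135.75.
The subsidy expands output by 589.75 − 476 = 113.75 past the efficient level; on those units the gap between marginal cost and willingness to pay runs from 0 up to 39.
DWL = ½ × 39 × 113.75 = 2218.125.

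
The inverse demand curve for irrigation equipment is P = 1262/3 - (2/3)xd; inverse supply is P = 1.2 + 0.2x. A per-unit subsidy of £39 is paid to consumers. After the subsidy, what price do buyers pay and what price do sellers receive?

Pre-subsidy: 1262/3 - (2/3)x = 1.2 + 0.2x gives x* = 484 and P* = 98.
With the rebate, buyers effectively pay Pb = Ps − 39, where Ps is the price sellers receive.
On the curves, Pb = 1262/3 - (2/3)x and Ps = 1.2 + 0.2x; the wedge Ps − Pb = 39 gives 1.2 + 0.2x − (1262/3 - (2/3)x) = 39, so x' = 529.
Then Pb = 1262/3 − (2/3)·529 = 68 and Ps = 1.2 + 0.2·529 = 107.

Buyers pay £68; sellers receive £107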